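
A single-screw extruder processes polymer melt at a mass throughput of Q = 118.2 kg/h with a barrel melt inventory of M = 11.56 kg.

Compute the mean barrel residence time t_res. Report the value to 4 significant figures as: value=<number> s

Throughput in SI: Q_s = 118.2 kg/h ÷ 3600 s/h = 0.0328333 kg/s
Mean residence time: t_res = M/Q_s = 11.56 kg / 0.0328333 kg/s = 352.081 s

value=352.1 s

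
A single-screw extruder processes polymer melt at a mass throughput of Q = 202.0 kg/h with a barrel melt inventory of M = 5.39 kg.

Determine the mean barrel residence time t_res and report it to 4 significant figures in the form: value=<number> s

Q_s = Q / 3600 = 202.0 / 3600 = 0.0561111 kg/s
t_res = M / Q_s = 5.39 ÷ 0.0561111 = 96.0594 s

value=96.06 s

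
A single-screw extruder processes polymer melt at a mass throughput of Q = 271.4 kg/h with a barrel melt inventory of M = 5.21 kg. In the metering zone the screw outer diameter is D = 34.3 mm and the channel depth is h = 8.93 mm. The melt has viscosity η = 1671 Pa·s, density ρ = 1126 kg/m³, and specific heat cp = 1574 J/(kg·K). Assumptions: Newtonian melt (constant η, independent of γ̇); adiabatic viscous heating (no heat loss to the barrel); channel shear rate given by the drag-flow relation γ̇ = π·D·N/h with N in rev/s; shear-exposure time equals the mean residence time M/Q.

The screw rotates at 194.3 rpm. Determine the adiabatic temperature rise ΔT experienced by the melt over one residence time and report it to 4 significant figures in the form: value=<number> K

Convert throughput: Q = 271.4 kg/h = 271.4/3600 = 0.0753889 kg/s
t_res = M / Q_s = 5.21 / 0.0753889 = 69.1083 s
Convert to SI: D = 0.0343 m, h = 0.00893 m, N = 194.3/60 = 3.23833 rev/s
γ̇ = π·D·N / h = π · 0.0343 · 3.23833 / 0.00893 = 39.0764 s⁻¹
Adiabatic rise: ΔT = η γ̇² t_res / (ρ cp) = 1671·(39.0764)²·69.1083 / (1126·1574) = 99.4929 K

value=99.49 K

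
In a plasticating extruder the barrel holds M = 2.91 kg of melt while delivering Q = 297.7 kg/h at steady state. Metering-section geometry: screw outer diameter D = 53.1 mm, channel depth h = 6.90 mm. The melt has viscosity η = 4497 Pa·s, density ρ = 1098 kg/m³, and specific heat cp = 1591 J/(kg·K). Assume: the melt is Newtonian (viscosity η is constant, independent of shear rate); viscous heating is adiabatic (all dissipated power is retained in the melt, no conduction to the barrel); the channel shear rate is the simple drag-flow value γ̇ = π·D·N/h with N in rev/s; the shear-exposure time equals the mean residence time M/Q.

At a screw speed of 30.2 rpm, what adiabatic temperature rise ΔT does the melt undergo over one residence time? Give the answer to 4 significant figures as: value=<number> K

Throughput in SI: Q_s = 297.7 kg/h ÷ 3600 s/h = 0.0826944 kg/s
Mean residence time: t_res = M/Q_s = 2.91 kg / 0.0826944 kg/s = 35.1898 s
D = 53.1 mm = 0.0531 m;  h = 6.90 mm = 0.0069 m;  N = 30.2 rpm / 60 = 0.503333 rev/s
γ̇ = π D N / h = (π)(0.0531)(0.503333) / 0.0069 = 12.1689 s⁻¹
ΔT = η·γ̇²·t_res/(ρ·cp) = [4497 × 12.1689² × 35.1898] / [1098 × 1591] = 13.4143 K

value=13.41 K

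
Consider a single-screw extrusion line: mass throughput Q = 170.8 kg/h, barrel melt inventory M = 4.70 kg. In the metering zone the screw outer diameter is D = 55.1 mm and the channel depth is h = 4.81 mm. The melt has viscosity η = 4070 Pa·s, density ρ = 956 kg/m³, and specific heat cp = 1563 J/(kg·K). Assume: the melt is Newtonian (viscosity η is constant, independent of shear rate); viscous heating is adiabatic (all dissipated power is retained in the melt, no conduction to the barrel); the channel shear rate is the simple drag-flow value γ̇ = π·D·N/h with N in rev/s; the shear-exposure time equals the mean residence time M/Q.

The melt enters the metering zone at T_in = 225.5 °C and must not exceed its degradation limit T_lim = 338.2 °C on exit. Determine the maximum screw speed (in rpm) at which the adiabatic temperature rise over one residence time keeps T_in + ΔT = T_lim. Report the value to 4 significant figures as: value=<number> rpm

value=34.07 rpm

Q_s = Q / 3600 = 170.8 / 3600 = 0.0474444 kg/s
t_res = M / Q_s = 4.70 ÷ 0.0474444 = 99.0632 s
Convert to metres: D = 0.0551 m, h = 0.00481 m
Allowable rise: ΔT_a = T_lim − T_in = 338.2 − 225.5 = 112.7 K
γ̇_max² = ΔT_a·ρ·cp/(η·t_res) = 112.7·956·1563/(4070·99.0632) = 417.671 s⁻²
γ̇_max = sqrt(417.671) = 20.437 s⁻¹
N_max = γ̇_max h / (πD) = 20.437·0.00481/(π·0.0551) = 0.567885 rev/s → ×60 = 34.0731 rpm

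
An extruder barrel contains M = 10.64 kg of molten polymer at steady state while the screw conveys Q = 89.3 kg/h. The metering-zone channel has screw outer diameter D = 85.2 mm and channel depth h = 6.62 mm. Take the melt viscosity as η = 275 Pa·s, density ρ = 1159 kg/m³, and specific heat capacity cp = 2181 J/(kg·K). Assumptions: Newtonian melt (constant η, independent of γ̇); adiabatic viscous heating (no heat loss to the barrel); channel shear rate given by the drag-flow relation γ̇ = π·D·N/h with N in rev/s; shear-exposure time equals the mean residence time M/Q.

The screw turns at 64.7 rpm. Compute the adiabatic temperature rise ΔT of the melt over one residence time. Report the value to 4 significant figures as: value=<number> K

Convert throughput: Q = 89.3 kg/h = 89.3/3600 = 0.0248056 kg/s
t_res = M / Q_s = 10.64 / 0.0248056 = 428.936 s
Geometry in metres: D = 85.2 mm → 0.0852 m, h = 6.62 mm → 0.00662 m; screw speed N = 64.7 rpm = 1.07833 rev/s
Shear rate: γ̇ = πDN/h = π·0.0852·1.07833/0.00662 = 43.5998 s⁻¹
ΔT = η·γ̇²·t_res/(ρ·cp) = [275 × 43.5998² × 428.936] / [1159 × 2181] = 88.7065 K

value=88.71 K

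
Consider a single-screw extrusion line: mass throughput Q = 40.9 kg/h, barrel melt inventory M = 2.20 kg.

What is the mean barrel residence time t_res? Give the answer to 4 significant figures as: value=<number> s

value=193.6 s

Q_s = Q / 3600 = 40.9 / 3600 = 0.0113611 kg/s
Mean residence time: t_res = M/Q_s = 2.20 kg / 0.0113611 kg/s = 193.643 s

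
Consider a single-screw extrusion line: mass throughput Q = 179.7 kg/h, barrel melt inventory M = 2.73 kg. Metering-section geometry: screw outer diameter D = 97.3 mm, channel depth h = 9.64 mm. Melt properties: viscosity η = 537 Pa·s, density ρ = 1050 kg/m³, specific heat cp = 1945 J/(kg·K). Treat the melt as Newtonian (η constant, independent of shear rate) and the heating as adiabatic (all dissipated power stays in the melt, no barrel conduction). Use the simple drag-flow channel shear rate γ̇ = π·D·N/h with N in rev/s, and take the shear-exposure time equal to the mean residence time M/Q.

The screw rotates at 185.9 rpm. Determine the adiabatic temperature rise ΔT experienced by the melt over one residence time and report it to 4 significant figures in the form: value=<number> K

value=138.8 K

Throughput in SI: Q_s = 179.7 kg/h ÷ 3600 s/h = 0.0499167 kg/s
t_res = M / Q_s = 2.73 ÷ 0.0499167 = 54.6912 s
D = 97.3 mm = 0.0973 m;  h = 9.64 mm = 0.00964 m;  N = 185.9 rpm / 60 = 3.09833 rev/s
γ̇ = π·D·N / h = π · 0.0973 · 3.09833 / 0.00964 = 98.2458 s⁻¹
Adiabatic rise: ΔT = η γ̇² t_res / (ρ cp) = 537·(98.2458)²·54.6912 / (1050·1945) = 138.807 K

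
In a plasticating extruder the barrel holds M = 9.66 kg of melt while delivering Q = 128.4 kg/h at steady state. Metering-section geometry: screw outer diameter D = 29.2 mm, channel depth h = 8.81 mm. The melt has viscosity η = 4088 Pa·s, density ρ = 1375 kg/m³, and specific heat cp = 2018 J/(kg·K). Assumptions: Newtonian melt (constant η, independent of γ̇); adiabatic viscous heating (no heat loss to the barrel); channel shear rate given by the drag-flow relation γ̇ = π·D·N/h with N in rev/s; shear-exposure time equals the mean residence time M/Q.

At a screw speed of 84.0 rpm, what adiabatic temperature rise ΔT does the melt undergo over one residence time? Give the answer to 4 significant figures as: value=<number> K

value=84.80 K

Q_s = Q / 3600 = 128.4 / 3600 = 0.0356667 kg/s
t_res = M / Q_s = 9.66 / 0.0356667 = 270.841 s
Convert to SI: D = 0.0292 m, h = 0.00881 m, N = 84.0/60 = 1.4 rev/s
γ̇ = π·D·N / h = π · 0.0292 · 1.4 / 0.00881 = 14.5776 s⁻¹
Adiabatic rise: ΔT = η γ̇² t_res / (ρ cp) = 4088·(14.5776)²·270.841 / (1375·2018) = 84.7952 K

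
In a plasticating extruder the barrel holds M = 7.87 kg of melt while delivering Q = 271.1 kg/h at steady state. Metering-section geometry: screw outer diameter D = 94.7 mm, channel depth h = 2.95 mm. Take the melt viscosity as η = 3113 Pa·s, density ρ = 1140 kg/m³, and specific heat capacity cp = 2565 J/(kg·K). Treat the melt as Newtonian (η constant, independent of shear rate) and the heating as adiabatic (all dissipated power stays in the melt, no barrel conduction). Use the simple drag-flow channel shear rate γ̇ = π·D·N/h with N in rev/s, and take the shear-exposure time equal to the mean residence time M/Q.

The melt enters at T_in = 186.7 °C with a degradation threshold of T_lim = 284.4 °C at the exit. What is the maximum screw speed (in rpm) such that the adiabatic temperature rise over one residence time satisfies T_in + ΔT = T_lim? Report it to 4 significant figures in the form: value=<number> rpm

value=17.63 rpm

Q_s = Q / 3600 = 271.1 / 3600 = 0.0753056 kg/s
t_res = M / Q_s = 7.87 ÷ 0.0753056 = 104.508 s
Geometry in SI: D = 94.7 mm → 0.0947 m, h = 2.95 mm → 0.00295 m
ΔT_a = T_lim − T_in = 284.4 − 186.7 = 97.7 K
γ̇_max² = ΔT_a·ρ·cp/(η·t_res) = 97.7·1140·2565/(3113·104.508) = 878.132 s⁻²
γ̇_max = sqrt(878.132) = 29.6333 s⁻¹
Solve γ̇ = πDN/h for N: N_max = γ̇_max·h/(π·D) = 29.6333 × 0.00295 / (π × 0.0947) = 0.293834 rev/s = 17.63 rpm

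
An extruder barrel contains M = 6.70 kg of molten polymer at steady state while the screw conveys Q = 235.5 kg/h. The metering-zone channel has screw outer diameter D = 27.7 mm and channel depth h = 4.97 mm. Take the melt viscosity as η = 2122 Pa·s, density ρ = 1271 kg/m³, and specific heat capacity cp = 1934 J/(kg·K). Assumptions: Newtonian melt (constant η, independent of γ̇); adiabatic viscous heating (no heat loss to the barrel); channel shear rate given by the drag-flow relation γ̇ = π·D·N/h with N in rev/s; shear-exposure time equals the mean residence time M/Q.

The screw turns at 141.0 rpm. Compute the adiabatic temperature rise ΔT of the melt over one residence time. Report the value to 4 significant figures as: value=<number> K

Throughput in SI: Q_s = 235.5 kg/h ÷ 3600 s/h = 0.0654167 kg/s
t_res = M / Q_s = 6.70 / 0.0654167 = 102.42 s
Geometry in metres: D = 27.7 mm → 0.0277 m, h = 4.97 mm → 0.00497 m; screw speed N = 141.0 rpm = 2.35 rev/s
γ̇ = π D N / h = (π)(0.0277)(2.35) / 0.00497 = 41.1473 s⁻¹
ΔT = η·γ̇²·t_res / (ρ·cp) = 2122 · (41.1473)² · 102.42 / (1271 · 1934) = 149.697 K

value=149.7 K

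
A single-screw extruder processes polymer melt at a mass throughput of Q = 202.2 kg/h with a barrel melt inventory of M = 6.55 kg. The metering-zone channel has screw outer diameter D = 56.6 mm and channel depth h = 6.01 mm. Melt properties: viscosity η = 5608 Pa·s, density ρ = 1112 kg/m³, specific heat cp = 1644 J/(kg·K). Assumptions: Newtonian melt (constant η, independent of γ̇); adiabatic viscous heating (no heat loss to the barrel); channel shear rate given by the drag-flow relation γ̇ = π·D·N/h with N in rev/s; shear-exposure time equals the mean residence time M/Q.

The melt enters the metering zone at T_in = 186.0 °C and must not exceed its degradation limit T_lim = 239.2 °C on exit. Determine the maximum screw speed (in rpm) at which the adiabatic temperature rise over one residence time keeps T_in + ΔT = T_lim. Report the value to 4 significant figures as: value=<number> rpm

Q_s = Q / 3600 = 202.2 / 3600 = 0.0561667 kg/s
t_res = M / Q_s = 6.55 / 0.0561667 = 116.617 s
Geometry in SI: D = 56.6 mm → 0.0566 m, h = 6.01 mm → 0.00601 m
Allowable rise: ΔT_a = T_lim − T_in = 239.2 − 186.0 = 53.2 K
γ̇_max² = ΔT_a·ρ·cp/(η·t_res) = 53.2·1112·1644/(5608·116.617) = 148.713 s⁻²
Take the square root: γ̇_max = √(148.713) = 12.1948 s⁻¹
N_max = γ̇_max·h / (π·D) = 12.1948 · 0.00601 / (π · 0.0566) = 0.412175 rev/s = 24.7305 rpm

value=24.73 rpm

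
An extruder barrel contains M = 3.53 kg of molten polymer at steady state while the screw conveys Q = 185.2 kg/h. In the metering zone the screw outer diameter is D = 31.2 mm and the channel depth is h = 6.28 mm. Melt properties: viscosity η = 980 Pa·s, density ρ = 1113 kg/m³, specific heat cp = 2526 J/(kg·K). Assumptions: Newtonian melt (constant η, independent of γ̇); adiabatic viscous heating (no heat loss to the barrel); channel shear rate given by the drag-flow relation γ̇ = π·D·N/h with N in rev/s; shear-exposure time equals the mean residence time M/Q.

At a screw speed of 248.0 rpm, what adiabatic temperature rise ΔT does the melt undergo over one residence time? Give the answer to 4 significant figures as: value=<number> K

Throughput in SI: Q_s = 185.2 kg/h ÷ 3600 s/h = 0.0514444 kg/s
t_res = M / Q_s = 3.53 ÷ 0.0514444 = 68.6177 s
Geometry in metres: D = 31.2 mm → 0.0312 m, h = 6.28 mm → 0.00628 m; screw speed N = 248.0 rpm = 4.13333 rev/s
γ̇ = π·D·N / h = π · 0.0312 · 4.13333 / 0.00628 = 64.5127 s⁻¹
Adiabatic rise: ΔT = η γ̇² t_res / (ρ cp) = 980·(64.5127)²·68.6177 / (1113·2526) = 99.5461 K

value=99.55 K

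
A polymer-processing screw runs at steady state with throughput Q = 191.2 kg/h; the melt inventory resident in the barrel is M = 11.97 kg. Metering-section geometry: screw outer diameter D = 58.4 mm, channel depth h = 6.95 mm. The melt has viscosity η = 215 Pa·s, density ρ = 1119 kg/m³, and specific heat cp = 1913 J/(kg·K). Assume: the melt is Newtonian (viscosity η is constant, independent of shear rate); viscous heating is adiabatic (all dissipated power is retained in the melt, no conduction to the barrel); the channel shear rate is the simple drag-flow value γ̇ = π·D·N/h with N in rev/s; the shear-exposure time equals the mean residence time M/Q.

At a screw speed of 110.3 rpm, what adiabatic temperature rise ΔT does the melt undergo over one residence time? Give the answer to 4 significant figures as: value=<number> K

Convert throughput: Q = 191.2 kg/h = 191.2/3600 = 0.0531111 kg/s
t_res = M / Q_s = 11.97 ÷ 0.0531111 = 225.377 s
D = 58.4 mm = 0.0584 m;  h = 6.95 mm = 0.00695 m;  N = 110.3 rpm / 60 = 1.83833 rev/s
Shear rate: γ̇ = πDN/h = π·0.0584·1.83833/0.00695 = 48.5291 s⁻¹
ΔT = η·γ̇²·t_res / (ρ·cp) = 215 · (48.5291)² · 225.377 / (1119 · 1913) = 53.3097 K

value=53.31 K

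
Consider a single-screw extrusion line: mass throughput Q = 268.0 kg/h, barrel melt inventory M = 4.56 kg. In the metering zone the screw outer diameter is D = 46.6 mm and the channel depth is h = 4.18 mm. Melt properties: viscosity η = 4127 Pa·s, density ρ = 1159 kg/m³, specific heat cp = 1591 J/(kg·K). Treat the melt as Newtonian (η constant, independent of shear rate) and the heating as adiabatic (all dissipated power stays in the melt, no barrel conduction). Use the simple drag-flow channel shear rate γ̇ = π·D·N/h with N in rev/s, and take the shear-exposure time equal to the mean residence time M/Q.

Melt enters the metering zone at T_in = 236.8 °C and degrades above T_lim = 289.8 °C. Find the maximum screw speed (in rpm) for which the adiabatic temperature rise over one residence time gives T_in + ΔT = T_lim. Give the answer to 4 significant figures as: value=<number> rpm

value=33.68 rpm

Throughput in SI: Q_s = 268.0 kg/h ÷ 3600 s/h = 0.0744444 kg/s
t_res = M / Q_s = 4.56 / 0.0744444 = 61.2537 s
D = 46.6 mm = 0.0466 m;  h = 4.18 mm = 0.00418 m
ΔT_a = T_lim − T_in = 289.8 − 236.8 = 53 K
γ̇_max² = ΔT_a·ρ·cp/(η·t_res) = 53·1159·1591/(4127·61.2537) = 386.601 s⁻²
γ̇_max = sqrt(386.601) = 19.6622 s⁻¹
N_max = γ̇_max h / (πD) = 19.6622·0.00418/(π·0.0466) = 0.561399 rev/s → ×60 = 33.6839 rpm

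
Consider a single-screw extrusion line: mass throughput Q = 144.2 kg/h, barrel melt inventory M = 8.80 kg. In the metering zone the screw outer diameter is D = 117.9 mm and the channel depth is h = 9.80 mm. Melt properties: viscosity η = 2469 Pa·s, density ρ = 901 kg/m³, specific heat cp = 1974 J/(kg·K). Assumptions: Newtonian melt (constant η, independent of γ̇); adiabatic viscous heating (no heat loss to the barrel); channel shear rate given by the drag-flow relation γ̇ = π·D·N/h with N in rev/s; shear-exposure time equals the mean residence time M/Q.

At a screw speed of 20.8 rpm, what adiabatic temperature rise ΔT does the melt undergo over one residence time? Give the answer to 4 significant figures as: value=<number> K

value=52.36 K

Q_s = Q / 3600 = 144.2 / 3600 = 0.0400556 kg/s
t_res = M / Q_s = 8.80 / 0.0400556 = 219.695 s
Convert to SI: D = 0.1179 m, h = 0.0098 m, N = 20.8/60 = 0.346667 rev/s
γ̇ = π D N / h = (π)(0.1179)(0.346667) / 0.0098 = 13.1024 s⁻¹
ΔT = η·γ̇²·t_res / (ρ·cp) = 2469 · (13.1024)² · 219.695 / (901 · 1974) = 52.3562 K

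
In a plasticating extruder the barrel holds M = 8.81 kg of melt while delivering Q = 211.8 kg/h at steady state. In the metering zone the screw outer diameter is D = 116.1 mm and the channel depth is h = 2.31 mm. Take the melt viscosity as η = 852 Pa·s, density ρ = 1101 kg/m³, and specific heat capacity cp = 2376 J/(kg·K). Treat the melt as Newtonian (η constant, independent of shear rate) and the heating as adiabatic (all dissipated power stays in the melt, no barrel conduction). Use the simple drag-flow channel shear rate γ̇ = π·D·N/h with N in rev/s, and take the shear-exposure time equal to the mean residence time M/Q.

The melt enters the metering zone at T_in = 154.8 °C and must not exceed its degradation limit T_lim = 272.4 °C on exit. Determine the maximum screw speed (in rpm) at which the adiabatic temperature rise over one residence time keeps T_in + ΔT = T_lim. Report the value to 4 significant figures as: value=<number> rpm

value=18.66 rpm

Throughput in SI: Q_s = 211.8 kg/h ÷ 3600 s/h = 0.0588333 kg/s
t_res = M / Q_s = 8.81 / 0.0588333 = 149.745 s
D = 116.1 mm = 0.1161 m;  h = 2.31 mm = 0.00231 m
ΔT_a = T_lim − T_in = 272.4 − 154.8 = 117.6 K
γ̇_max² = ΔT_a·ρ·cp/(η·t_res) = 117.6·1101·2376/(852·149.745) = 2411.29 s⁻²
Take the square root: γ̇_max = √(2411.29) = 49.1049 s⁻¹
N_max = γ̇_max h / (πD) = 49.1049·0.00231/(π·0.1161) = 0.310996 rev/s → ×60 = 18.6597 rpm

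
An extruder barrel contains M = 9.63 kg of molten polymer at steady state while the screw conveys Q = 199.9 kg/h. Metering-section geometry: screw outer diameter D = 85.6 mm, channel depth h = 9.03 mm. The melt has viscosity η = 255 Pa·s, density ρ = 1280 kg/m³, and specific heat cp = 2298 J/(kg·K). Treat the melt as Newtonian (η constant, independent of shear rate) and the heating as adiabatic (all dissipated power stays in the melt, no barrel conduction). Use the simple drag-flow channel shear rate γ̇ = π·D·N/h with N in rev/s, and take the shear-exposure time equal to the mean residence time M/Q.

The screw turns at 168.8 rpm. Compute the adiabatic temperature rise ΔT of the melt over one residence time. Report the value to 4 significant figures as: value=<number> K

value=105.5 K

Throughput in SI: Q_s = 199.9 kg/h ÷ 3600 s/h = 0.0555278 kg/s
Mean residence time: t_res = M/Q_s = 9.63 kg / 0.0555278 kg/s = 173.427 s
Convert to SI: D = 0.0856 m, h = 0.00903 m, N = 168.8/60 = 2.81333 rev/s
Shear rate: γ̇ = πDN/h = π·0.0856·2.81333/0.00903 = 83.7832 s⁻¹
ΔT = η·γ̇²·t_res/(ρ·cp) = [255 × 83.7832² × 173.427] / [1280 × 2298] = 105.538 K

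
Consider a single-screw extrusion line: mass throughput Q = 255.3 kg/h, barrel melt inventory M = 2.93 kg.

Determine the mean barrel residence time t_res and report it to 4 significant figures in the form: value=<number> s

Convert throughput: Q = 255.3 kg/h = 255.3/3600 = 0.0709167 kg/s
Mean residence time: t_res = M/Q_s = 2.93 kg / 0.0709167 kg/s = 41.3161 s

value=41.32 s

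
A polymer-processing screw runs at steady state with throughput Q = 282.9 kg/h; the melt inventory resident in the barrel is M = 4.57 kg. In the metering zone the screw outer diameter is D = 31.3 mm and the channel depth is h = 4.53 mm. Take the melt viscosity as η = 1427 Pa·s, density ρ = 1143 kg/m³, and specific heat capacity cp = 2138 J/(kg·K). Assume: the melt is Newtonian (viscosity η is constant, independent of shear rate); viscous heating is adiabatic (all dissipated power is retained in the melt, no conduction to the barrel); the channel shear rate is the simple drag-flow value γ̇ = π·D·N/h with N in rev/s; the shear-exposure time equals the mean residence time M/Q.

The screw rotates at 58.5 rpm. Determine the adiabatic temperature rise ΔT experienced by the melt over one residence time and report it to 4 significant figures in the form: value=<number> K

value=15.21 K

Convert throughput: Q = 282.9 kg/h = 282.9/3600 = 0.0785833 kg/s
t_res = M / Q_s = 4.57 / 0.0785833 = 58.1548 s
Convert to SI: D = 0.0313 m, h = 0.00453 m, N = 58.5/60 = 0.975 rev/s
γ̇ = π D N / h = (π)(0.0313)(0.975) / 0.00453 = 21.1641 s⁻¹
ΔT = η·γ̇²·t_res/(ρ·cp) = [1427 × 21.1641² × 58.1548] / [1143 × 2138] = 15.211 K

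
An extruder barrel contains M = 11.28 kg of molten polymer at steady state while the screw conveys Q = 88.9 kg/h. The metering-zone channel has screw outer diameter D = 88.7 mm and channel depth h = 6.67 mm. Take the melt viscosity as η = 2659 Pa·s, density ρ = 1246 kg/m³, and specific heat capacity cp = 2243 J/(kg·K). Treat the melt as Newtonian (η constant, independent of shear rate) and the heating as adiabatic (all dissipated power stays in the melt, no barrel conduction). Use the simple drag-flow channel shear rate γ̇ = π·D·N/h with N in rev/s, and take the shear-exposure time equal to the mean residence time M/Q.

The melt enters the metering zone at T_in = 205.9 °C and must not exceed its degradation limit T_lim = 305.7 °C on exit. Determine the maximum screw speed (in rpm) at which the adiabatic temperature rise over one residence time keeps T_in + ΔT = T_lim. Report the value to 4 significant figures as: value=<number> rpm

value=21.76 rpm

Convert throughput: Q = 88.9 kg/h = 88.9/3600 = 0.0246944 kg/s
t_res = M / Q_s = 11.28 / 0.0246944 = 456.783 s
D = 88.7 mm = 0.0887 m;  h = 6.67 mm = 0.00667 m
ΔT_a = T_lim − T_in = 305.7 °C − 205.9 °C = 99.8 K
γ̇_max² = ΔT_a·ρ·cp/(η·t_res) = 99.8·1246·2243/(2659·456.783) = 229.641 s⁻²
γ̇_max = sqrt(229.641) = 15.1539 s⁻¹
Solve γ̇ = πDN/h for N: N_max = γ̇_max·h/(π·D) = 15.1539 × 0.00667 / (π × 0.0887) = 0.362725 rev/s = 21.7635 rpm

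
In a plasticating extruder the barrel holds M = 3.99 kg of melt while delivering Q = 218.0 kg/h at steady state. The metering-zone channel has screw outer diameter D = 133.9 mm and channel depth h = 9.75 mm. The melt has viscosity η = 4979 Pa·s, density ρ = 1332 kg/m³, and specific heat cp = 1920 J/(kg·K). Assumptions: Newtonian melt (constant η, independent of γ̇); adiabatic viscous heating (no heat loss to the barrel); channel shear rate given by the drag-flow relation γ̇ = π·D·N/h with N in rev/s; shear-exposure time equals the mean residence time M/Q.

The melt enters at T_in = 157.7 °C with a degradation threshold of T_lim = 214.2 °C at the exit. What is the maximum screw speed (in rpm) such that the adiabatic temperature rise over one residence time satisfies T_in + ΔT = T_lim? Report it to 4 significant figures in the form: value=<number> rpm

value=29.19 rpm

Q_s = Q / 3600 = 218.0 / 3600 = 0.0605556 kg/s
t_res = M / Q_s = 3.99 ÷ 0.0605556 = 65.8899 s
D = 133.9 mm = 0.1339 m;  h = 9.75 mm = 0.00975 m
ΔT_a = T_lim − T_in = 214.2 − 157.7 = 56.5 K
γ̇_max² = ΔT_a·ρ·cp / (η·t_res) = [56.5 × 1332 × 1920] / [4979 × 65.8899] = 440.446 s⁻²
γ̇_max = √440.446 = 20.9868 s⁻¹
N_max = γ̇_max·h / (π·D) = 20.9868 · 0.00975 / (π · 0.1339) = 0.48643 rev/s = 29.1858 rpm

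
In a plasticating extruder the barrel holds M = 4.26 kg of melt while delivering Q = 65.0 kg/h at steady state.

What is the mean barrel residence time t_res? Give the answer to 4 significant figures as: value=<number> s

Q_s = Q / 3600 = 65.0 / 3600 = 0.0180556 kg/s
Mean residence time: t_res = M/Q_s = 4.26 kg / 0.0180556 kg/s = 235.938 s

value=235.9 s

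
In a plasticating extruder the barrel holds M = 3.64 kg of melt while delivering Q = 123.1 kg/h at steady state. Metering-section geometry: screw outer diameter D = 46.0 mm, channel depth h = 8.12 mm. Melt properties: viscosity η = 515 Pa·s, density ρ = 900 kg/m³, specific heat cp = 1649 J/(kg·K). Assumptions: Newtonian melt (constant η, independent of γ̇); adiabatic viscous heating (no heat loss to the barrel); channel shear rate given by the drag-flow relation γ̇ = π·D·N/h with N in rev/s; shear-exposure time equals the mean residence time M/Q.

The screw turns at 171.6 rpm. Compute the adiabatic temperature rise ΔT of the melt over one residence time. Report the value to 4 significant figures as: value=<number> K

value=95.70 K

Throughput in SI: Q_s = 123.1 kg/h ÷ 3600 s/h = 0.0341944 kg/s
t_res = M / Q_s = 3.64 / 0.0341944 = 106.45 s
D = 46.0 mm = 0.046 m;  h = 8.12 mm = 0.00812 m;  N = 171.6 rpm / 60 = 2.86 rev/s
γ̇ = π·D·N / h = π · 0.046 · 2.86 / 0.00812 = 50.9 s⁻¹
ΔT = η·γ̇²·t_res / (ρ·cp) = 515 · (50.9)² · 106.45 / (900 · 1649) = 95.7029 K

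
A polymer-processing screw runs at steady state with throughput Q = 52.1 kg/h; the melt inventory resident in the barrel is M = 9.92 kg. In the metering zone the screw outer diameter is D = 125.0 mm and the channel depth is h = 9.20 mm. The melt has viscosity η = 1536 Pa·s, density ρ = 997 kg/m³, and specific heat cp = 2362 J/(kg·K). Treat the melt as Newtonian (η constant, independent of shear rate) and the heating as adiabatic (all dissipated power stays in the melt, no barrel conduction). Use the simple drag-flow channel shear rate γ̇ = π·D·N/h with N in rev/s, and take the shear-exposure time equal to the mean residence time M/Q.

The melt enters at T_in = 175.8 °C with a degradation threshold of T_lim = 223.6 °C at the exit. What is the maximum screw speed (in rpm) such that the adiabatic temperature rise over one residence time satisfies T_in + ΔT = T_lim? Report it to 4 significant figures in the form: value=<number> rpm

Convert throughput: Q = 52.1 kg/h = 52.1/3600 = 0.0144722 kg/s
t_res = M / Q_s = 9.92 ÷ 0.0144722 = 685.451 s
D = 125.0 mm = 0.125 m;  h = 9.20 mm = 0.0092 m
Allowable rise: ΔT_a = T_lim − T_in = 223.6 − 175.8 = 47.8 K
γ̇_max² = ΔT_a·ρ·cp/(η·t_res) = 47.8·997·2362/(1536·685.451) = 106.914 s⁻²
γ̇_max = sqrt(106.914) = 10.3399 s⁻¹
Solve γ̇ = πDN/h for N: N_max = γ̇_max·h/(π·D) = 10.3399 × 0.0092 / (π × 0.125) = 0.24224 rev/s = 14.5344 rpm

value=14.53 rpm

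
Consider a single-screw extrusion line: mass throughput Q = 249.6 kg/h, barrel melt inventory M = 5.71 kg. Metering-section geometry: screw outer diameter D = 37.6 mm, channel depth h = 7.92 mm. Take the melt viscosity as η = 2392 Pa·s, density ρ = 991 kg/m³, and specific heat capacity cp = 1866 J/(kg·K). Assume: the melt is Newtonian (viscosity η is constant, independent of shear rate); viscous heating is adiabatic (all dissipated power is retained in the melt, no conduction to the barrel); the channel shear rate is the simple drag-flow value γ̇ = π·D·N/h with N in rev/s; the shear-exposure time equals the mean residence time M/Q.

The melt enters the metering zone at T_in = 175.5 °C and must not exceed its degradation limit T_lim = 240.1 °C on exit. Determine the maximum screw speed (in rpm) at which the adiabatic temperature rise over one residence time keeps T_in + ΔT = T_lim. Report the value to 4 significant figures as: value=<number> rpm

value=99.06 rpm

Convert throughput: Q = 249.6 kg/h = 249.6/3600 = 0.0693333 kg/s
t_res = M / Q_s = 5.71 ÷ 0.0693333 = 82.3558 s
Geometry in SI: D = 37.6 mm → 0.0376 m, h = 7.92 mm → 0.00792 m
Allowable rise: ΔT_a = T_lim − T_in = 240.1 − 175.5 = 64.6 K
γ̇_max² = ΔT_a·ρ·cp/(η·t_res) = 64.6·991·1866/(2392·82.3558) = 606.405 s⁻²
Take the square root: γ̇_max = √(606.405) = 24.6253 s⁻¹
N_max = γ̇_max·h / (π·D) = 24.6253 · 0.00792 / (π · 0.0376) = 1.65108 rev/s = 99.0649 rpm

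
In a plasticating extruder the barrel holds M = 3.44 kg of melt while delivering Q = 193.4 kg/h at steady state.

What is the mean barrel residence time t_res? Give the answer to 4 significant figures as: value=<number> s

Convert throughput: Q = 193.4 kg/h = 193.4/3600 = 0.0537222 kg/s
t_res = M / Q_s = 3.44 / 0.0537222 = 64.0331 s

value=64.03 s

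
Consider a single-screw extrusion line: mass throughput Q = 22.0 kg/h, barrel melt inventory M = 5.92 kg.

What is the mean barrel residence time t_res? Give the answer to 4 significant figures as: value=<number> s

Convert throughput: Q = 22.0 kg/h = 22.0/3600 = 0.00611111 kg/s
Mean residence time: t_res = M/Q_s = 5.92 kg / 0.00611111 kg/s = 968.727 s

value=968.7 s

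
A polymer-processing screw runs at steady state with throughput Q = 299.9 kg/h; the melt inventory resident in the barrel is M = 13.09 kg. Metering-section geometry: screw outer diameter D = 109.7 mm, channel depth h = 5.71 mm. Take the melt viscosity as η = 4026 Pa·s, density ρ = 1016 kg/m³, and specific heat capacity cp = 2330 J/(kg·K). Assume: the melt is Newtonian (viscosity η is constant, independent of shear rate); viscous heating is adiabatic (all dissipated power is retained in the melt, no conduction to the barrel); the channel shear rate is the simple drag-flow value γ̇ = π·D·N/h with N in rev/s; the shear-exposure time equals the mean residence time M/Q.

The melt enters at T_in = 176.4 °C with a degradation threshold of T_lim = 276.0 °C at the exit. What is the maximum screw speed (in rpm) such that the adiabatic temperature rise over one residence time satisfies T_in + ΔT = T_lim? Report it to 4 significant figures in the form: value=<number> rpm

value=19.19 rpm

Q_s = Q / 3600 = 299.9 / 3600 = 0.0833056 kg/s
Mean residence time: t_res = M/Q_s = 13.09 kg / 0.0833056 kg/s = 157.132 s
Convert to metres: D = 0.1097 m, h = 0.00571 m
ΔT_a = T_lim − T_in = 276.0 °C − 176.4 °C = 99.6 K
γ̇_max² = ΔT_a·ρ·cp / (η·t_res) = [99.6 × 1016 × 2330] / [4026 × 157.132] = 372.709 s⁻²
γ̇_max = √372.709 = 19.3057 s⁻¹
Solve γ̇ = πDN/h for N: N_max = γ̇_max·h/(π·D) = 19.3057 × 0.00571 / (π × 0.1097) = 0.319863 rev/s = 19.1918 rpm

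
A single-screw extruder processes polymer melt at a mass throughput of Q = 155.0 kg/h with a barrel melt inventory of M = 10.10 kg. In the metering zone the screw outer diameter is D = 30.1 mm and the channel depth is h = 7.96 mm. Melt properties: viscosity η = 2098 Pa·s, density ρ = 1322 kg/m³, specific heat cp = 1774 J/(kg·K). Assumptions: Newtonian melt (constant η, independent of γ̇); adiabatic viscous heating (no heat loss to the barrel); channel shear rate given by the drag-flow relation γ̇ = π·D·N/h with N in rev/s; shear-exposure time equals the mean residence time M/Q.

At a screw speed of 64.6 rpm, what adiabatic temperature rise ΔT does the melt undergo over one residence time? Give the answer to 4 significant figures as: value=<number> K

Q_s = Q / 3600 = 155.0 / 3600 = 0.0430556 kg/s
t_res = M / Q_s = 10.10 ÷ 0.0430556 = 234.581 s
Convert to SI: D = 0.0301 m, h = 0.00796 m, N = 64.6/60 = 1.07667 rev/s
γ̇ = π D N / h = (π)(0.0301)(1.07667) / 0.00796 = 12.7904 s⁻¹
ΔT = η·γ̇²·t_res/(ρ·cp) = [2098 × 12.7904² × 234.581] / [1322 × 1774] = 34.3306 K

value=34.33 K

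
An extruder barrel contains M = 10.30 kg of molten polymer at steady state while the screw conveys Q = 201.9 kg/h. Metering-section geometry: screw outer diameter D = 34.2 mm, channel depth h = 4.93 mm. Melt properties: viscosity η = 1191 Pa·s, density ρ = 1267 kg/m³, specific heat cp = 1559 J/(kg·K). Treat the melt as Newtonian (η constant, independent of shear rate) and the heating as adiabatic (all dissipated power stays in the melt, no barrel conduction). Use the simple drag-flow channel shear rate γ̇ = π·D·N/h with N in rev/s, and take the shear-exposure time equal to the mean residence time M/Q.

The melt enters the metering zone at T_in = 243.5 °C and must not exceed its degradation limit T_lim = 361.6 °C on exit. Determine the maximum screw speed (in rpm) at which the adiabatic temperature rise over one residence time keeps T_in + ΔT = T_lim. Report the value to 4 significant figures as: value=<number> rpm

value=89.91 rpm

Convert throughput: Q = 201.9 kg/h = 201.9/3600 = 0.0560833 kg/s
t_res = M / Q_s = 10.30 ÷ 0.0560833 = 183.655 s
Geometry in SI: D = 34.2 mm → 0.0342 m, h = 4.93 mm → 0.00493 m
ΔT_a = T_lim − T_in = 361.6 °C − 243.5 °C = 118.1 K
γ̇_max² = ΔT_a·ρ·cp/(η·t_res) = 118.1·1267·1559/(1191·183.655) = 1066.49 s⁻²
γ̇_max = sqrt(1066.49) = 32.6572 s⁻¹
N_max = γ̇_max·h / (π·D) = 32.6572 · 0.00493 / (π · 0.0342) = 1.49848 rev/s = 89.9085 rpm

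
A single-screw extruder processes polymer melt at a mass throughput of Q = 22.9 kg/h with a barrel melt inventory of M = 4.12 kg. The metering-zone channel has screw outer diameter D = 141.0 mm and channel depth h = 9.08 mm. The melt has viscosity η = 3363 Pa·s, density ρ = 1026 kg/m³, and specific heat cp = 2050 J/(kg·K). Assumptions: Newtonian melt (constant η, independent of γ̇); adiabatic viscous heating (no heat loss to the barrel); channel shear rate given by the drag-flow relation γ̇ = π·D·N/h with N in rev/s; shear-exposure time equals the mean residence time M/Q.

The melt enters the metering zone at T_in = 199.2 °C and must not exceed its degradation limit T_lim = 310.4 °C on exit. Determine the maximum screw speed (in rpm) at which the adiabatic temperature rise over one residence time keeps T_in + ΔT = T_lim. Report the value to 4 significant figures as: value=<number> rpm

value=12.74 rpm

Q_s = Q / 3600 = 22.9 / 3600 = 0.00636111 kg/s
t_res = M / Q_s = 4.12 ÷ 0.00636111 = 647.686 s
Geometry in SI: D = 141.0 mm → 0.141 m, h = 9.08 mm → 0.00908 m
ΔT_a = T_lim − T_in = 310.4 °C − 199.2 °C = 111.2 K
γ̇_max² = ΔT_a·ρ·cp / (η·t_res) = [111.2 × 1026 × 2050] / [3363 × 647.686] = 107.378 s⁻²
γ̇_max = √107.378 = 10.3623 s⁻¹
N_max = γ̇_max·h / (π·D) = 10.3623 · 0.00908 / (π · 0.141) = 0.21241 rev/s = 12.7446 rpm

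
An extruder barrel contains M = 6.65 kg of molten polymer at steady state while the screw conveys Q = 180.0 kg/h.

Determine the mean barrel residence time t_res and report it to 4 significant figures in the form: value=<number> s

value=133.0 s

Q_s = Q / 3600 = 180.0 / 3600 = 0.05 kg/s
t_res = M / Q_s = 6.65 / 0.05 = 133 s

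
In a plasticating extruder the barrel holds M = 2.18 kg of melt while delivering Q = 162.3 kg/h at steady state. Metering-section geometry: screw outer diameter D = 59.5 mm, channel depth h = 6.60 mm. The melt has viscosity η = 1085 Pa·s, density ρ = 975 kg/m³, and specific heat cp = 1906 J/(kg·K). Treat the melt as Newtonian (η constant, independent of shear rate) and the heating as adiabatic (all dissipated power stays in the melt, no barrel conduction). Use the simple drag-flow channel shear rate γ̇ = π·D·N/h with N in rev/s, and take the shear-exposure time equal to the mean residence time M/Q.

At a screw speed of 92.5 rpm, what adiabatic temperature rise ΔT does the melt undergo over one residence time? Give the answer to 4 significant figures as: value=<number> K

Convert throughput: Q = 162.3 kg/h = 162.3/3600 = 0.0450833 kg/s
t_res = M / Q_s = 2.18 ÷ 0.0450833 = 48.3549 s
D = 59.5 mm = 0.0595 m;  h = 6.60 mm = 0.0066 m;  N = 92.5 rpm / 60 = 1.54167 rev/s
γ̇ = π·D·N / h = π · 0.0595 · 1.54167 / 0.0066 = 43.663 s⁻¹
ΔT = η·γ̇²·t_res / (ρ·cp) = 1085 · (43.663)² · 48.3549 / (975 · 1906) = 53.8232 K

value=53.82 K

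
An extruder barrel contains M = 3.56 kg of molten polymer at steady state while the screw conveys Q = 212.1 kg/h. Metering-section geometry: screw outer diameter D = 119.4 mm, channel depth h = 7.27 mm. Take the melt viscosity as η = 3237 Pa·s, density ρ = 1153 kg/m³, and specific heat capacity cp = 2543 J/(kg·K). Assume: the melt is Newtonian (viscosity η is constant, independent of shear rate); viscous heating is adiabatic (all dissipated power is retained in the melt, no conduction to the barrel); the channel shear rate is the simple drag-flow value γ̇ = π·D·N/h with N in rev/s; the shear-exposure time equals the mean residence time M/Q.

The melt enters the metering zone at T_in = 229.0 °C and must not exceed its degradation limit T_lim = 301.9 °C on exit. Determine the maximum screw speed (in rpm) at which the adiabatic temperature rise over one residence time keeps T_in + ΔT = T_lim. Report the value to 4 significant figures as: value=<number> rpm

Q_s = Q / 3600 = 212.1 / 3600 = 0.0589167 kg/s
t_res = M / Q_s = 3.56 / 0.0589167 = 60.4243 s
Geometry in SI: D = 119.4 mm → 0.1194 m, h = 7.27 mm → 0.00727 m
Allowable rise: ΔT_a = T_lim − T_in = 301.9 − 229.0 = 72.9 K
Invert ΔT = ηγ̇²t_res/(ρcp) for γ̇: γ̇_max² = ΔT_a ρ cp / (η t_res) = 72.9·1153·2543 / (3237·60.4243) = 1092.82 s⁻²
Take the square root: γ̇_max = √(1092.82) = 33.0578 s⁻¹
N_max = γ̇_max·h / (π·D) = 33.0578 · 0.00727 / (π · 0.1194) = 0.6407 rev/s = 38.442 rpm

value=38.44 rpm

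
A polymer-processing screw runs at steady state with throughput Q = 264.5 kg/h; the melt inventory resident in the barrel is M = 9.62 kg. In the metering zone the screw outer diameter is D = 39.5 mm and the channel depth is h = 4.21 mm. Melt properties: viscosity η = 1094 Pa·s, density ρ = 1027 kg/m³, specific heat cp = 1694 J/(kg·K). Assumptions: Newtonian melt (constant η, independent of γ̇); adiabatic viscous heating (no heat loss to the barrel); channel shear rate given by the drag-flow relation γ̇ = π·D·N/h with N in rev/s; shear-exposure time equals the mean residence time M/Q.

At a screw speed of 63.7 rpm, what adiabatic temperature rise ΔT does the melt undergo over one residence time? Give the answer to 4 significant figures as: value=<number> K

Throughput in SI: Q_s = 264.5 kg/h ÷ 3600 s/h = 0.0734722 kg/s
Mean residence time: t_res = M/Q_s = 9.62 kg / 0.0734722 kg/s = 130.934 s
Geometry in metres: D = 39.5 mm → 0.0395 m, h = 4.21 mm → 0.00421 m; screw speed N = 63.7 rpm = 1.06167 rev/s
γ̇ = π·D·N / h = π · 0.0395 · 1.06167 / 0.00421 = 31.2934 s⁻¹
Adiabatic rise: ΔT = η γ̇² t_res / (ρ cp) = 1094·(31.2934)²·130.934 / (1027·1694) = 80.629 K

value=80.63 K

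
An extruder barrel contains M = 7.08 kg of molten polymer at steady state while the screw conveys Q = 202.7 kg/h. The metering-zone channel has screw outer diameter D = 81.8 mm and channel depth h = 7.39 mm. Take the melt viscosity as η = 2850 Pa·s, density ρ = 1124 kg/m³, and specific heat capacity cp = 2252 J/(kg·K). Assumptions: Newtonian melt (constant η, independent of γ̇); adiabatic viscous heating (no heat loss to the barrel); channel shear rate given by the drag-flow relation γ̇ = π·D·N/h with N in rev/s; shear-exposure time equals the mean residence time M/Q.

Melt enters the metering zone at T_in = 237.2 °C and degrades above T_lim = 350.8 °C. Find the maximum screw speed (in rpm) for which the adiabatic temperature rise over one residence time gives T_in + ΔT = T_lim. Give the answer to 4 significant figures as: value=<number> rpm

Throughput in SI: Q_s = 202.7 kg/h ÷ 3600 s/h = 0.0563056 kg/s
Mean residence time: t_res = M/Q_s = 7.08 kg / 0.0563056 kg/s = 125.742 s
D = 81.8 mm = 0.0818 m;  h = 7.39 mm = 0.00739 m
ΔT_a = T_lim − T_in = 350.8 °C − 237.2 °C = 113.6 K
γ̇_max² = ΔT_a·ρ·cp/(η·t_res) = 113.6·1124·2252/(2850·125.742) = 802.391 s⁻²
γ̇_max = √802.391 = 28.3265 s⁻¹
N_max = γ̇_max h / (πD) = 28.3265·0.00739/(π·0.0818) = 0.814581 rev/s → ×60 = 48.8749 rpm

value=48.87 rpm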